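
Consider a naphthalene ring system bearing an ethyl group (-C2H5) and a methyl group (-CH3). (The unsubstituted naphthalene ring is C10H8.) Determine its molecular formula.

Atom tally by fragment:
  naphthalene ring system core → C:10 H:8
  (− 2 ring H displaced by substituents)
  + C2H5 → C:2 H:5
  + CH3 → C:1 H:3
Element totals:
  C: 13
  H: 14

C13H14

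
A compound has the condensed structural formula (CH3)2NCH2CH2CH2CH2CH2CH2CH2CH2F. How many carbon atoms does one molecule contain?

Atom tally by fragment:
  (CH3)2NCH2 → C:3 H:8 N:1
  CH2 → C:1 H:2
  CH2 → C:1 H:2
  CH2 → C:1 H:2
  CH2 → C:1 H:2
  CH2 → C:1 H:2
  CH2 → C:1 H:2
  CH2F → C:1 H:2 F:1
Element totals:
  C: 10
  H: 22
  F: 1
  N: 1

10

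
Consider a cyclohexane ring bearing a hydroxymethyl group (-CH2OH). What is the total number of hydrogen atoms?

14

Atom tally by fragment:
  cyclohexane ring core → C:6 H:12
  (− 1 ring H displaced by substituents)
  + CH2OH → C:1 H:3 O:1
Element totals:
  C: 7
  H: 14
  O: 1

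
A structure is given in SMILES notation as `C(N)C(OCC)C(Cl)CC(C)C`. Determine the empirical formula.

Atom tally by fragment:
  H2NCH2 → C:1 H:4 N:1
  CH(OC2H5) → C:3 H:6 O:1
  CH(Cl) → C:1 H:1 Cl:1
  CH2 → C:1 H:2
  CH(CH3) → C:2 H:4
  CH3 → C:1 H:3
Element totals:
  C: 9
  H: 20
  Cl: 1
  N: 1
  O: 1
Molecular formula: C9H20ClNO.
gcd of subscripts (9, 1, 20, 1, 1) = 1, so the empirical formula equals the molecular formula.

C9H20ClNO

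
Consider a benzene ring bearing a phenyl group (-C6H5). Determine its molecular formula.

C12H10

Atom tally by fragment:
  benzene ring core → C:6 H:6
  (− 1 ring H displaced by substituents)
  + C6H5 → C:6 H:5
Element totals:
  C: 12
  H: 10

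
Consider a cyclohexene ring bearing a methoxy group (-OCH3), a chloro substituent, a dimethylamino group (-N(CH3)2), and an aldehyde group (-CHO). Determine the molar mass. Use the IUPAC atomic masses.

217.69 g/mol

Atom tally by fragment:
  cyclohexene ring core → C:6 H:10
  (− 4 ring H displaced by substituents)
  + OCH3 → C:1 H:3 O:1
  + Cl → Cl:1
  + N(CH3)2 → N:1 C:2 H:6
  + CHO → C:1 H:1 O:1
Element totals:
  C: 10
  H: 16
  Cl: 1
  N: 1
  O: 2
Molecular formula: C10H16ClNO2.
  M = 10(12.011) + 16(1.008) + 35.45 + 14.007 + 2(15.999)
    = 120.110 + 16.128 + 35.450 + 14.007 + 31.998 = 217.693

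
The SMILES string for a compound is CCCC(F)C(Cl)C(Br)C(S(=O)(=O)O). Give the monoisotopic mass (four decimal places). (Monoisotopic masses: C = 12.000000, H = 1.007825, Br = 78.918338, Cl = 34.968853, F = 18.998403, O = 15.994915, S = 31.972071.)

Atom tally by fragment:
  CH3 → C:1 H:3
  CH2 → C:1 H:2
  CH2 → C:1 H:2
  CH(F) → C:1 H:1 F:1
  CH(Cl) → C:1 H:1 Cl:1
  CH(Br) → C:1 H:1 Br:1
  CH2SO3H → C:1 H:3 S:1 O:3
Element totals:
  C: 7
  H: 13
  Br: 1
  Cl: 1
  F: 1
  O: 3
  S: 1
Molecular formula: C7H13BrClFO3S.
  M = 7(12.0) + 13(1.007825) + 78.918338 + 34.968853 + 18.998403 + 3(15.994915) + 31.972071
    = 84.000000 + 13.101725 + 78.918338 + 34.968853 + 18.998403 + 47.984745 + 31.972071 = 309.944135

309.9441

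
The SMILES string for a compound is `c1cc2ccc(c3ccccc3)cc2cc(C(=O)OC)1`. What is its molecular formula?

Atom tally by fragment:
  naphthalene ring system core → C:10 H:8
  (− 2 ring H displaced by substituents)
  + C6H5 → C:6 H:5
  + COOCH3 → C:2 H:3 O:2
Element totals:
  C: 18
  H: 14
  O: 2

C18H14O2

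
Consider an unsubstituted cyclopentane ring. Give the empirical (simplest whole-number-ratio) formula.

Atom tally by fragment:
  cyclopentane ring core → C:5 H:10
Element totals:
  C: 5
  H: 10
Molecular formula: C5H10.
gcd of subscripts = 5; dividing each by 5:
  C: 5/5 = 1
  H: 10/5 = 2

CH2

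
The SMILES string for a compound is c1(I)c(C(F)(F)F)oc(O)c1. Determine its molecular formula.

C5H2F3IO2

Atom tally by fragment:
  furan ring core → C:4 H:4 O:1
  (− 3 ring H displaced by substituents)
  + I → I:1
  + CF3 → C:1 F:3
  + OH → O:1 H:1
Element totals:
  C: 5
  H: 2
  F: 3
  I: 1
  O: 2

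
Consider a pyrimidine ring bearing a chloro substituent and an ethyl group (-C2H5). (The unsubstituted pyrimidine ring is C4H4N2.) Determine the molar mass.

Atom tally by fragment:
  pyrimidine ring core → C:4 H:4 N:2
  (− 2 ring H displaced by substituents)
  + Cl → Cl:1
  + C2H5 → C:2 H:5
Element totals:
  C: 6
  H: 7
  Cl: 1
  N: 2
Molecular formula: C6H7ClN2.
  M = 6(12.011) + 7(1.008) + 35.45 + 2(14.007)
    = 72.066 + 7.056 + 35.450 + 28.014 = 142.586

142.59 g/mol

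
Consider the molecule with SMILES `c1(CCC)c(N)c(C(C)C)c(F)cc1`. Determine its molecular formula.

C12H18FN

Atom tally by fragment:
  benzene ring core → C:6 H:6
  (− 4 ring H displaced by substituents)
  + CH2CH2CH3 → C:3 H:7
  + NH2 → N:1 H:2
  + CH(CH3)2 → C:3 H:7
  + F → F:1
Element totals:
  C: 12
  H: 18
  F: 1
  N: 1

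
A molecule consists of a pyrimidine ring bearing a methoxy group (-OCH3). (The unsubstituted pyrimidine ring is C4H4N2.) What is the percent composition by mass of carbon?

54.54%

Atom tally by fragment:
  pyrimidine ring core → C:4 H:4 N:2
  (− 1 ring H displaced by substituents)
  + OCH3 → C:1 H:3 O:1
Element totals:
  C: 5
  H: 6
  N: 2
  O: 1
Molecular formula: C5H6N2O.
Molar mass = 110.116 g/mol.
Mass from C: 5 × 12.011 = 60.055 g/mol.
%C = 60.055 / 110.116 × 100 = 54.54%.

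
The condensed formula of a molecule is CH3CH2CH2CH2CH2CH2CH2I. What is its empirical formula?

Atom tally by fragment:
  CH3 → C:1 H:3
  CH2 → C:1 H:2
  CH2 → C:1 H:2
  CH2 → C:1 H:2
  CH2 → C:1 H:2
  CH2 → C:1 H:2
  CH2I → C:1 H:2 I:1
Element totals:
  C: 7
  H: 15
  I: 1
Molecular formula: C7H15I.
gcd of subscripts (7, 15, 1) = 1, so the empirical formula equals the molecular formula.

C7H15I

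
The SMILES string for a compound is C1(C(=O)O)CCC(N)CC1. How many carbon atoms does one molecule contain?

Atom tally by fragment:
  cyclohexane ring core → C:6 H:12
  (− 2 ring H displaced by substituents)
  + COOH → C:1 H:1 O:2
  + NH2 → N:1 H:2
Element totals:
  C: 7
  H: 13
  N: 1
  O: 2

7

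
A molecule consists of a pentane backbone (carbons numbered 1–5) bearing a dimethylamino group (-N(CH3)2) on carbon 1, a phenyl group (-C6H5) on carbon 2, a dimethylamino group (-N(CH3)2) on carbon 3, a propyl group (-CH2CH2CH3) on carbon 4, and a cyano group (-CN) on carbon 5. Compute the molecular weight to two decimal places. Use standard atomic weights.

Atom tally by fragment:
  (CH3)2NCH2 → C:3 H:8 N:1
  CH(C6H5) → C:7 H:6
  CH(N(CH3)2) → C:3 H:7 N:1
  CH(CH2CH2CH3) → C:4 H:8
  CH2CN → C:2 H:2 N:1
Element totals:
  C: 19
  H: 31
  N: 3
Molecular formula: C19H31N3.
  M = 19(12.011) + 31(1.008) + 3(14.007)
    = 228.209 + 31.248 + 42.021 = 301.478

301.48 g/mol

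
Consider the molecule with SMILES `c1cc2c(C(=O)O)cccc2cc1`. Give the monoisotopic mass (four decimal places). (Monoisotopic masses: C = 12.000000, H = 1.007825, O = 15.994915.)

Atom tally by fragment:
  naphthalene ring system core → C:10 H:8
  (− 1 ring H displaced by substituents)
  + COOH → C:1 H:1 O:2
Element totals:
  C: 11
  H: 8
  O: 2
Molecular formula: C11H8O2.
  M = 11(12.0) + 8(1.007825) + 2(15.994915)
    = 132.000000 + 8.062600 + 31.989830 = 172.052430

172.0524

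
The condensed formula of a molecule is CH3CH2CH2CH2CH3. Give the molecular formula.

Element totals:
  C: 5
  H: 12

C5H12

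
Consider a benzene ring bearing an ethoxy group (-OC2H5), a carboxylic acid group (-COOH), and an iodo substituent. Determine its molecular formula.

Atom tally by fragment:
  benzene ring core → C:6 H:6
  (− 3 ring H displaced by substituents)
  + OC2H5 → C:2 H:5 O:1
  + COOH → C:1 H:1 O:2
  + I → I:1
Element totals:
  C: 9
  H: 9
  I: 1
  O: 3

C9H9IO3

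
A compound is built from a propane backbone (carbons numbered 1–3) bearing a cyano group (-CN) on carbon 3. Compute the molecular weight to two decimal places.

Atom tally by fragment:
  CH3 → C:1 H:3
  CH2 → C:1 H:2
  CH2CN → C:2 H:2 N:1
Element totals:
  C: 4
  H: 7
  N: 1
Molecular formula: C4H7N.
  M = 4(12.011) + 7(1.008) + 14.007
    = 48.044 + 7.056 + 14.007 = 69.107

69.11 g/mol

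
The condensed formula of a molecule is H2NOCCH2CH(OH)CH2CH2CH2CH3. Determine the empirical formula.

Atom tally by fragment:
  H2NOCCH2 → C:2 H:4 O:1 N:1
  CH(OH) → C:1 H:2 O:1
  CH2 → C:1 H:2
  CH2 → C:1 H:2
  CH2 → C:1 H:2
  CH3 → C:1 H:3
Element totals:
  C: 7
  H: 15
  N: 1
  O: 2
Molecular formula: C7H15NO2.
gcd of subscripts (7, 15, 1, 2) = 1, so the empirical formula equals the molecular formula.

C7H15NO2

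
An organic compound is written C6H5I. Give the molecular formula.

C6H5I

Element totals:
  C: 6
  H: 5
  I: 1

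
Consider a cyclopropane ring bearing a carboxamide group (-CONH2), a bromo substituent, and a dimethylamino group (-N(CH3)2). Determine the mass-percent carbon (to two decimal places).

34.80%

Atom tally by fragment:
  cyclopropane ring core → C:3 H:6
  (− 3 ring H displaced by substituents)
  + CONH2 → C:1 H:2 O:1 N:1
  + Br → Br:1
  + N(CH3)2 → N:1 C:2 H:6
Element totals:
  C: 6
  H: 11
  Br: 1
  N: 2
  O: 1
Molecular formula: C6H11BrN2O.
Molar mass = 207.071 g/mol.
Mass from C: 6 × 12.011 = 72.066 g/mol.
%C = 72.066 / 207.071 × 100 = 34.80%.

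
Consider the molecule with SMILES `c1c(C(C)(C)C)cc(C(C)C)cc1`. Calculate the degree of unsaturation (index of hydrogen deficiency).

4

Atom tally by fragment:
  benzene ring core → C:6 H:6
  (− 2 ring H displaced by substituents)
  + C(CH3)3 → C:4 H:9
  + CH(CH3)2 → C:3 H:7
Element totals:
  C: 13
  H: 20
Molecular formula: C13H20.
DoU = (2C + 2 + N − H − X) / 2 = (2·13 + 2 + 0 − 20 − 0) / 2 = 4.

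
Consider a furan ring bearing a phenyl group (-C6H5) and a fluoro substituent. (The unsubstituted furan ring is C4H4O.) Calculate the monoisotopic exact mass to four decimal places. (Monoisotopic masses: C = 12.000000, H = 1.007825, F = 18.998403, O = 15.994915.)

162.0481

Atom tally by fragment:
  furan ring core → C:4 H:4 O:1
  (− 2 ring H displaced by substituents)
  + C6H5 → C:6 H:5
  + F → F:1
Element totals:
  C: 10
  H: 7
  F: 1
  O: 1
Molecular formula: C10H7FO.
  M = 10(12.0) + 7(1.007825) + 18.998403 + 15.994915
    = 120.000000 + 7.054775 + 18.998403 + 15.994915 = 162.048093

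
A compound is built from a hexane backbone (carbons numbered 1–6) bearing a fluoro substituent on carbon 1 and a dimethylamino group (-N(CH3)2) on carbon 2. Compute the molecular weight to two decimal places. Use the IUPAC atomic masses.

Atom tally by fragment:
  FCH2 → C:1 H:2 F:1
  CH(N(CH3)2) → C:3 H:7 N:1
  CH2 → C:1 H:2
  CH2 → C:1 H:2
  CH2 → C:1 H:2
  CH3 → C:1 H:3
Element totals:
  C: 8
  H: 18
  F: 1
  N: 1
Molecular formula: C8H18FN.
  M = 8(12.011) + 18(1.008) + 18.998 + 14.007
    = 96.088 + 18.144 + 18.998 + 14.007 = 147.237

147.24 g/mol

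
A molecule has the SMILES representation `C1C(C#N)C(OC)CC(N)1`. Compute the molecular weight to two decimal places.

Atom tally by fragment:
  cyclopentane ring core → C:5 H:10
  (− 3 ring H displaced by substituents)
  + CN → C:1 N:1
  + OCH3 → C:1 H:3 O:1
  + NH2 → N:1 H:2
Element totals:
  C: 7
  H: 12
  N: 2
  O: 1
Molecular formula: C7H12N2O.
  M = 7(12.011) + 12(1.008) + 2(14.007) + 15.999
    = 84.077 + 12.096 + 28.014 + 15.999 = 140.186

140.19 g/mol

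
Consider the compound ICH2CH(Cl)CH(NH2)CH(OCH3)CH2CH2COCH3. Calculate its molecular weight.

333.59 g/mol

Atom tally by fragment:
  ICH2 → C:1 H:2 I:1
  CH(Cl) → C:1 H:1 Cl:1
  CH(NH2) → C:1 H:3 N:1
  CH(OCH3) → C:2 H:4 O:1
  CH2 → C:1 H:2
  CH2COCH3 → C:3 H:5 O:1
Element totals:
  C: 9
  H: 17
  Cl: 1
  I: 1
  N: 1
  O: 2
Molecular formula: C9H17ClINO2.
  M = 9(12.011) + 17(1.008) + 35.45 + 126.904 + 14.007 + 2(15.999)
    = 108.099 + 17.136 + 35.450 + 126.904 + 14.007 + 31.998 = 333.594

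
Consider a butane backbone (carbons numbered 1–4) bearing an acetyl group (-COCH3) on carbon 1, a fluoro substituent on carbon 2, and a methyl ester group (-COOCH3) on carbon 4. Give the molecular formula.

C8H13FO3

Atom tally by fragment:
  CH3COCH2 → C:3 H:5 O:1
  CH(F) → C:1 H:1 F:1
  CH2 → C:1 H:2
  CH2COOCH3 → C:3 H:5 O:2
Element totals:
  C: 8
  H: 13
  F: 1
  O: 3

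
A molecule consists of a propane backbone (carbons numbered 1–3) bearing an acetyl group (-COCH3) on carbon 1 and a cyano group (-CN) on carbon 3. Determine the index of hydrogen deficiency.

3

Atom tally by fragment:
  CH3COCH2 → C:3 H:5 O:1
  CH2 → C:1 H:2
  CH2CN → C:2 H:2 N:1
Element totals:
  C: 6
  H: 9
  N: 1
  O: 1
Molecular formula: C6H9NO.
DoU = (2C + 2 + N − H − X) / 2 = (2·6 + 2 + 1 − 9 − 0) / 2 = 3.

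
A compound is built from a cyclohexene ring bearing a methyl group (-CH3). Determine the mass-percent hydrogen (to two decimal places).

12.58%

Atom tally by fragment:
  cyclohexene ring core → C:6 H:10
  (− 1 ring H displaced by substituents)
  + CH3 → C:1 H:3
Element totals:
  C: 7
  H: 12
Molecular formula: C7H12.
Molar mass = 96.173 g/mol.
Mass from H: 12 × 1.008 = 12.096 g/mol.
%H = 12.096 / 96.173 × 100 = 12.58%.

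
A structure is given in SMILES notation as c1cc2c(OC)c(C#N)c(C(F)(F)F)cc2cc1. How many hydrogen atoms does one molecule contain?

8

Atom tally by fragment:
  naphthalene ring system core → C:10 H:8
  (− 3 ring H displaced by substituents)
  + OCH3 → C:1 H:3 O:1
  + CN → C:1 N:1
  + CF3 → C:1 F:3
Element totals:
  C: 13
  H: 8
  F: 3
  N: 1
  O: 1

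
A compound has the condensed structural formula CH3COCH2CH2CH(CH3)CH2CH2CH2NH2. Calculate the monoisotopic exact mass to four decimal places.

157.1467

Atom tally by fragment:
  CH3COCH2 → C:3 H:5 O:1
  CH2 → C:1 H:2
  CH(CH3) → C:2 H:4
  CH2 → C:1 H:2
  CH2 → C:1 H:2
  CH2NH2 → C:1 H:4 N:1
Element totals:
  C: 9
  H: 19
  N: 1
  O: 1
Molecular formula: C9H19NO.
  M = 9(12.0) + 19(1.007825) + 14.003074 + 15.994915
    = 108.000000 + 19.148675 + 14.003074 + 15.994915 = 157.146664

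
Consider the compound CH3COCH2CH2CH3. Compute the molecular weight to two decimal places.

Element totals:
  C: 5
  H: 10
  O: 1
Molecular formula: C5H10O.
  M = 5(12.011) + 10(1.008) + 15.999
    = 60.055 + 10.080 + 15.999 = 86.134

86.13 g/mol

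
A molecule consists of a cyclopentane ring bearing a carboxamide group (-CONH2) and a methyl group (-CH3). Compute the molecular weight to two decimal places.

Atom tally by fragment:
  cyclopentane ring core → C:5 H:10
  (− 2 ring H displaced by substituents)
  + CONH2 → C:1 H:2 O:1 N:1
  + CH3 → C:1 H:3
Element totals:
  C: 7
  H: 13
  N: 1
  O: 1
Molecular formula: C7H13NO.
  M = 7(12.011) + 13(1.008) + 14.007 + 15.999
    = 84.077 + 13.104 + 14.007 + 15.999 = 127.187

127.19 g/mol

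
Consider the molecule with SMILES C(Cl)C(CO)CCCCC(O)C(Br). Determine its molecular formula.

Atom tally by fragment:
  ClCH2 → C:1 H:2 Cl:1
  CH(CH2OH) → C:2 H:4 O:1
  CH2 → C:1 H:2
  CH2 → C:1 H:2
  CH2 → C:1 H:2
  CH2 → C:1 H:2
  CH(OH) → C:1 H:2 O:1
  CH2Br → C:1 H:2 Br:1
Element totals:
  C: 9
  H: 18
  Br: 1
  Cl: 1
  O: 2

C9H18BrClO2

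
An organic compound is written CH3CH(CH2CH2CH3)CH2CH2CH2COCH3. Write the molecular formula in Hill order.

Atom tally by fragment:
  CH3 → C:1 H:3
  CH(CH2CH2CH3) → C:4 H:8
  CH2 → C:1 H:2
  CH2 → C:1 H:2
  CH2COCH3 → C:3 H:5 O:1
Element totals:
  C: 10
  H: 20
  O: 1

C10H20O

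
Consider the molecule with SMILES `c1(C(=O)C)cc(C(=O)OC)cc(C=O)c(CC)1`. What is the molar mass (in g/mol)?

234.25 g/mol

Atom tally by fragment:
  benzene ring core → C:6 H:6
  (− 4 ring H displaced by substituents)
  + COCH3 → C:2 H:3 O:1
  + COOCH3 → C:2 H:3 O:2
  + CHO → C:1 H:1 O:1
  + C2H5 → C:2 H:5
Element totals:
  C: 13
  H: 14
  O: 4
Molecular formula: C13H14O4.
  M = 13(12.011) + 14(1.008) + 4(15.999)
    = 156.143 + 14.112 + 63.996 = 234.251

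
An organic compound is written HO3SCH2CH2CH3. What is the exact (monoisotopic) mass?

Atom tally by fragment:
  HO3SCH2 → C:1 H:3 S:1 O:3
  CH2 → C:1 H:2
  CH3 → C:1 H:3
Element totals:
  C: 3
  H: 8
  O: 3
  S: 1
Molecular formula: C3H8O3S.
  M = 3(12.0) + 8(1.007825) + 3(15.994915) + 31.972071
    = 36.000000 + 8.062600 + 47.984745 + 31.972071 = 124.019416

124.0194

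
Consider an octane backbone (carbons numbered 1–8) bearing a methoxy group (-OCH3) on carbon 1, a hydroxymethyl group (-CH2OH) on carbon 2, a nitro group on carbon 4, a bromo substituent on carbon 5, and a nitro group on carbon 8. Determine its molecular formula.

C10H19BrN2O6

Atom tally by fragment:
  CH3OCH2 → C:2 H:5 O:1
  CH(CH2OH) → C:2 H:4 O:1
  CH2 → C:1 H:2
  CH(NO2) → C:1 H:1 N:1 O:2
  CH(Br) → C:1 H:1 Br:1
  CH2 → C:1 H:2
  CH2 → C:1 H:2
  CH2NO2 → C:1 H:2 N:1 O:2
Element totals:
  C: 10
  H: 19
  Br: 1
  N: 2
  O: 6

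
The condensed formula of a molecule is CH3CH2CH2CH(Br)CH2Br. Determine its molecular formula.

C5H10Br2

Atom tally by fragment:
  CH3 → C:1 H:3
  CH2 → C:1 H:2
  CH2 → C:1 H:2
  CH(Br) → C:1 H:1 Br:1
  CH2Br → C:1 H:2 Br:1
Element totals:
  C: 5
  H: 10
  Br: 2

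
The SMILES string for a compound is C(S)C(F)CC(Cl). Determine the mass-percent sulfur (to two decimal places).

22.48%

Atom tally by fragment:
  HSCH2 → C:1 H:3 S:1
  CH(F) → C:1 H:1 F:1
  CH2 → C:1 H:2
  CH2Cl → C:1 H:2 Cl:1
Element totals:
  C: 4
  H: 8
  Cl: 1
  F: 1
  S: 1
Molecular formula: C4H8ClFS.
Molar mass = 142.616 g/mol.
Mass from S: 1 × 32.06 = 32.060 g/mol.
%S = 32.060 / 142.616 × 100 = 22.48%.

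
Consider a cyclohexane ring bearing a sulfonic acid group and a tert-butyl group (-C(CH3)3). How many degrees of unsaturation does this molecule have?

Atom tally by fragment:
  cyclohexane ring core → C:6 H:12
  (− 2 ring H displaced by substituents)
  + SO3H → S:1 O:3 H:1
  + C(CH3)3 → C:4 H:9
Element totals:
  C: 10
  H: 20
  O: 3
  S: 1
Molecular formula: C10H20O3S.
DoU = (2C + 2 + N − H − X) / 2 = (2·10 + 2 + 0 − 20 − 0) / 2 = 1.

1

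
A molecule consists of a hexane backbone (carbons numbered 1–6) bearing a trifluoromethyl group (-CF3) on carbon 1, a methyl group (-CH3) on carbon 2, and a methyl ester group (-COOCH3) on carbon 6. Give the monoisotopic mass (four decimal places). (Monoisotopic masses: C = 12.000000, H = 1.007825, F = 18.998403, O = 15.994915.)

Atom tally by fragment:
  F3CCH2 → C:2 H:2 F:3
  CH(CH3) → C:2 H:4
  CH2 → C:1 H:2
  CH2 → C:1 H:2
  CH2 → C:1 H:2
  CH2COOCH3 → C:3 H:5 O:2
Element totals:
  C: 10
  H: 17
  F: 3
  O: 2
Molecular formula: C10H17F3O2.
  M = 10(12.0) + 17(1.007825) + 3(18.998403) + 2(15.994915)
    = 120.000000 + 17.133025 + 56.995209 + 31.989830 = 226.118064

226.1181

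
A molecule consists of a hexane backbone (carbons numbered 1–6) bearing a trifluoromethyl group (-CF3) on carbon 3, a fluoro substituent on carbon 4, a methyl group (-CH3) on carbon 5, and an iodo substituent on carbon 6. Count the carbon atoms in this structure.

8

Atom tally by fragment:
  CH3 → C:1 H:3
  CH2 → C:1 H:2
  CH(CF3) → C:2 H:1 F:3
  CH(F) → C:1 H:1 F:1
  CH(CH3) → C:2 H:4
  CH2I → C:1 H:2 I:1
Element totals:
  C: 8
  H: 13
  F: 4
  I: 1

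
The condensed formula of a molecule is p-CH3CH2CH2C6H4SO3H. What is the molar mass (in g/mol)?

Element totals:
  C: 9
  H: 12
  O: 3
  S: 1
Molecular formula: C9H12O3S.
  M = 9(12.011) + 12(1.008) + 3(15.999) + 32.06
    = 108.099 + 12.096 + 47.997 + 32.060 = 200.252

200.25 g/mol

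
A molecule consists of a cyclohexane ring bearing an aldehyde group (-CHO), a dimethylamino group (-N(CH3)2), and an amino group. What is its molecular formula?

C9H18N2O

Atom tally by fragment:
  cyclohexane ring core → C:6 H:12
  (− 3 ring H displaced by substituents)
  + CHO → C:1 H:1 O:1
  + N(CH3)2 → N:1 C:2 H:6
  + NH2 → N:1 H:2
Element totals:
  C: 9
  H: 18
  N: 2
  O: 1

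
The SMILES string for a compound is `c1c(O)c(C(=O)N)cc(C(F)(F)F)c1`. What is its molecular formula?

Atom tally by fragment:
  benzene ring core → C:6 H:6
  (− 3 ring H displaced by substituents)
  + OH → O:1 H:1
  + CONH2 → C:1 H:2 O:1 N:1
  + CF3 → C:1 F:3
Element totals:
  C: 8
  H: 6
  F: 3
  N: 1
  O: 2

C8H6F3NO2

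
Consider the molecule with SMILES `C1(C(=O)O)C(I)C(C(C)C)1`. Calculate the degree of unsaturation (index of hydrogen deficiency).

Atom tally by fragment:
  cyclopropane ring core → C:3 H:6
  (− 3 ring H displaced by substituents)
  + COOH → C:1 H:1 O:2
  + I → I:1
  + CH(CH3)2 → C:3 H:7
Element totals:
  C: 7
  H: 11
  I: 1
  O: 2
Molecular formula: C7H11IO2.
DoU = (2C + 2 + N − H − X) / 2 = (2·7 + 2 + 0 − 11 − 1) / 2 = 2.

2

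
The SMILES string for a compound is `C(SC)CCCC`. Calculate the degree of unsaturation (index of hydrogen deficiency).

Atom tally by fragment:
  CH3SCH2 → C:2 H:5 S:1
  CH2 → C:1 H:2
  CH2 → C:1 H:2
  CH2 → C:1 H:2
  CH3 → C:1 H:3
Element totals:
  C: 6
  H: 14
  S: 1
Molecular formula: C6H14S.
DoU = (2C + 2 + N − H − X) / 2 = (2·6 + 2 + 0 − 14 − 0) / 2 = 0.

0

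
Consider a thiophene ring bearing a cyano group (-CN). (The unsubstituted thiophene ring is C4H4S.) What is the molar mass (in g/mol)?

109.15 g/mol

Atom tally by fragment:
  thiophene ring core → C:4 H:4 S:1
  (− 1 ring H displaced by substituents)
  + CN → C:1 N:1
Element totals:
  C: 5
  H: 3
  N: 1
  S: 1
Molecular formula: C5H3NS.
  M = 5(12.011) + 3(1.008) + 14.007 + 32.06
    = 60.055 + 3.024 + 14.007 + 32.060 = 109.146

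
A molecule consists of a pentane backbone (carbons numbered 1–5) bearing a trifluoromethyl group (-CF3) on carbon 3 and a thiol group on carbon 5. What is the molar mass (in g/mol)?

172.21 g/mol

Atom tally by fragment:
  CH3 → C:1 H:3
  CH2 → C:1 H:2
  CH(CF3) → C:2 H:1 F:3
  CH2 → C:1 H:2
  CH2SH → C:1 H:3 S:1
Element totals:
  C: 6
  H: 11
  F: 3
  S: 1
Molecular formula: C6H11F3S.
  M = 6(12.011) + 11(1.008) + 3(18.998) + 32.06
    = 72.066 + 11.088 + 56.994 + 32.060 = 172.208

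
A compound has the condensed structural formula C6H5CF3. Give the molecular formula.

C7H5F3

Atom tally by fragment:
  benzene ring core → C:6 H:6
  (− 1 ring H displaced by substituents)
  + CF3 → C:1 F:3
Element totals:
  C: 7
  H: 5
  F: 3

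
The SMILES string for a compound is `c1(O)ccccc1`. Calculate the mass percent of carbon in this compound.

76.57%

Atom tally by fragment:
  benzene ring core → C:6 H:6
  (− 1 ring H displaced by substituents)
  + OH → O:1 H:1
Element totals:
  C: 6
  H: 6
  O: 1
Molecular formula: C6H6O.
Molar mass = 94.113 g/mol.
Mass from C: 6 × 12.011 = 72.066 g/mol.
%C = 72.066 / 94.113 × 100 = 76.57%.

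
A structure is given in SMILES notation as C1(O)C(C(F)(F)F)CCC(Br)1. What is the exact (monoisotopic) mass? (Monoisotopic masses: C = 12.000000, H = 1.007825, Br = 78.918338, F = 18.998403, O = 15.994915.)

Atom tally by fragment:
  cyclopentane ring core → C:5 H:10
  (− 3 ring H displaced by substituents)
  + OH → O:1 H:1
  + CF3 → C:1 F:3
  + Br → Br:1
Element totals:
  C: 6
  H: 8
  Br: 1
  F: 3
  O: 1
Molecular formula: C6H8BrF3O.
  M = 6(12.0) + 8(1.007825) + 78.918338 + 3(18.998403) + 15.994915
    = 72.000000 + 8.062600 + 78.918338 + 56.995209 + 15.994915 = 231.971062

231.9711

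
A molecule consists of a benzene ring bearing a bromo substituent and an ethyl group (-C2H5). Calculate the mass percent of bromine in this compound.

Atom tally by fragment:
  benzene ring core → C:6 H:6
  (− 2 ring H displaced by substituents)
  + Br → Br:1
  + C2H5 → C:2 H:5
Element totals:
  C: 8
  H: 9
  Br: 1
Molecular formula: C8H9Br.
Molar mass = 185.064 g/mol.
Mass from Br: 1 × 79.904 = 79.904 g/mol.
%Br = 79.904 / 185.064 × 100 = 43.18%.

43.18%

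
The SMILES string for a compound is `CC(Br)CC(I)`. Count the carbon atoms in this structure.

4

Atom tally by fragment:
  CH3 → C:1 H:3
  CH(Br) → C:1 H:1 Br:1
  CH2 → C:1 H:2
  CH2I → C:1 H:2 I:1
Element totals:
  C: 4
  H: 8
  Br: 1
  I: 1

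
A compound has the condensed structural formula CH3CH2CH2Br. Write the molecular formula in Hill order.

Element totals:
  C: 3
  H: 7
  Br: 1

C3H7Br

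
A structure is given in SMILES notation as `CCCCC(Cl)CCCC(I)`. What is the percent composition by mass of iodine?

Atom tally by fragment:
  CH3 → C:1 H:3
  CH2 → C:1 H:2
  CH2 → C:1 H:2
  CH2 → C:1 H:2
  CH(Cl) → C:1 H:1 Cl:1
  CH2 → C:1 H:2
  CH2 → C:1 H:2
  CH2 → C:1 H:2
  CH2I → C:1 H:2 I:1
Element totals:
  C: 9
  H: 18
  Cl: 1
  I: 1
Molecular formula: C9H18ClI.
Molar mass = 288.597 g/mol.
Mass from I: 1 × 126.904 = 126.904 g/mol.
%I = 126.904 / 288.597 × 100 = 43.97%.

43.97%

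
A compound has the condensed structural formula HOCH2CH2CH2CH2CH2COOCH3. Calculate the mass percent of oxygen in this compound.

Atom tally by fragment:
  HOCH2CH2 → C:2 H:5 O:1
  CH2 → C:1 H:2
  CH2 → C:1 H:2
  CH2COOCH3 → C:3 H:5 O:2
Element totals:
  C: 7
  H: 14
  O: 3
Molecular formula: C7H14O3.
Molar mass = 146.186 g/mol.
Mass from O: 3 × 15.999 = 47.997 g/mol.
%O = 47.997 / 146.186 × 100 = 32.83%.

32.83%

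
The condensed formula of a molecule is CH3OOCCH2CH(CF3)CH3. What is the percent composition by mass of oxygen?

Atom tally by fragment:
  CH3OOCCH2 → C:3 H:5 O:2
  CH(CF3) → C:2 H:1 F:3
  CH3 → C:1 H:3
Element totals:
  C: 6
  H: 9
  F: 3
  O: 2
Molecular formula: C6H9F3O2.
Molar mass = 170.130 g/mol.
Mass from O: 2 × 15.999 = 31.998 g/mol.
%O = 31.998 / 170.130 × 100 = 18.81%.

18.81%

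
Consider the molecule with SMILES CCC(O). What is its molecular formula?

C3H8O

Atom tally by fragment:
  CH3 → C:1 H:3
  CH2 → C:1 H:2
  CH2OH → C:1 H:3 O:1
Element totals:
  C: 3
  H: 8
  O: 1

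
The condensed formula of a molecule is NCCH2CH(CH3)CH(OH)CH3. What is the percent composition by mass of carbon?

Atom tally by fragment:
  NCCH2 → C:2 H:2 N:1
  CH(CH3) → C:2 H:4
  CH(OH) → C:1 H:2 O:1
  CH3 → C:1 H:3
Element totals:
  C: 6
  H: 11
  N: 1
  O: 1
Molecular formula: C6H11NO.
Molar mass = 113.160 g/mol.
Mass from C: 6 × 12.011 = 72.066 g/mol.
%C = 72.066 / 113.160 × 100 = 63.69%.

63.69%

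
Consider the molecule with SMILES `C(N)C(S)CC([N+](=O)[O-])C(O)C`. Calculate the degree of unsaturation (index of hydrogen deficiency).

Atom tally by fragment:
  H2NCH2 → C:1 H:4 N:1
  CH(SH) → C:1 H:2 S:1
  CH2 → C:1 H:2
  CH(NO2) → C:1 H:1 N:1 O:2
  CH(OH) → C:1 H:2 O:1
  CH3 → C:1 H:3
Element totals:
  C: 6
  H: 14
  N: 2
  O: 3
  S: 1
Molecular formula: C6H14N2O3S.
DoU = (2C + 2 + N − H − X) / 2 = (2·6 + 2 + 2 − 14 − 0) / 2 = 1.

1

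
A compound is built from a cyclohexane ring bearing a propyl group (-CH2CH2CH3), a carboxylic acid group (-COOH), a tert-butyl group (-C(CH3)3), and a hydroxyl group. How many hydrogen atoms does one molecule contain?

Atom tally by fragment:
  cyclohexane ring core → C:6 H:12
  (− 4 ring H displaced by substituents)
  + CH2CH2CH3 → C:3 H:7
  + COOH → C:1 H:1 O:2
  + C(CH3)3 → C:4 H:9
  + OH → O:1 H:1
Element totals:
  C: 14
  H: 26
  O: 3

26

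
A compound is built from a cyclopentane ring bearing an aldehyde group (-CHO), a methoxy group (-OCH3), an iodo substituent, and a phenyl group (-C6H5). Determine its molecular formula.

C13H15IO2

Atom tally by fragment:
  cyclopentane ring core → C:5 H:10
  (− 4 ring H displaced by substituents)
  + CHO → C:1 H:1 O:1
  + OCH3 → C:1 H:3 O:1
  + I → I:1
  + C6H5 → C:6 H:5
Element totals:
  C: 13
  H: 15
  I: 1
  O: 2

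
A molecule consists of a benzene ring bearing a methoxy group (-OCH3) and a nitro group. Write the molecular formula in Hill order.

Atom tally by fragment:
  benzene ring core → C:6 H:6
  (− 2 ring H displaced by substituents)
  + OCH3 → C:1 H:3 O:1
  + NO2 → N:1 O:2
Element totals:
  C: 7
  H: 7
  N: 1
  O: 3

C7H7NO3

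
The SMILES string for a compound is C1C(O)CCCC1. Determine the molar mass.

Atom tally by fragment:
  cyclohexane ring core → C:6 H:12
  (− 1 ring H displaced by substituents)
  + OH → O:1 H:1
Element totals:
  C: 6
  H: 12
  O: 1
Molecular formula: C6H12O.
  M = 6(12.011) + 12(1.008) + 15.999
    = 72.066 + 12.096 + 15.999 = 100.161

100.16 g/mol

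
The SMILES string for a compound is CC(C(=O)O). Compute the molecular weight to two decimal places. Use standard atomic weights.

Atom tally by fragment:
  CH3 → C:1 H:3
  CH2COOH → C:2 H:3 O:2
Element totals:
  C: 3
  H: 6
  O: 2
Molecular formula: C3H6O2.
  M = 3(12.011) + 6(1.008) + 2(15.999)
    = 36.033 + 6.048 + 31.998 = 74.079

74.08 g/mol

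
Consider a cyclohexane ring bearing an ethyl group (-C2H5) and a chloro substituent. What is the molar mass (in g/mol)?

Atom tally by fragment:
  cyclohexane ring core → C:6 H:12
  (− 2 ring H displaced by substituents)
  + C2H5 → C:2 H:5
  + Cl → Cl:1
Element totals:
  C: 8
  H: 15
  Cl: 1
Molecular formula: C8H15Cl.
  M = 8(12.011) + 15(1.008) + 35.45
    = 96.088 + 15.120 + 35.450 = 146.658

146.66 g/mol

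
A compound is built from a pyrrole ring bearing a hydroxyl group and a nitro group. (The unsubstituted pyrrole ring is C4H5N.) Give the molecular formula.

Atom tally by fragment:
  pyrrole ring core → C:4 H:5 N:1
  (− 2 ring H displaced by substituents)
  + OH → O:1 H:1
  + NO2 → N:1 O:2
Element totals:
  C: 4
  H: 4
  N: 2
  O: 3

C4H4N2O3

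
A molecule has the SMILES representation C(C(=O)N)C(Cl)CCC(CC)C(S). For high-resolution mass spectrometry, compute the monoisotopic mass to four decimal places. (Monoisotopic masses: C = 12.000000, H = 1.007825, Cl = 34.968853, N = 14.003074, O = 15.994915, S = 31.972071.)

Atom tally by fragment:
  H2NOCCH2 → C:2 H:4 O:1 N:1
  CH(Cl) → C:1 H:1 Cl:1
  CH2 → C:1 H:2
  CH2 → C:1 H:2
  CH(C2H5) → C:3 H:6
  CH2SH → C:1 H:3 S:1
Element totals:
  C: 9
  H: 18
  Cl: 1
  N: 1
  O: 1
  S: 1
Molecular formula: C9H18ClNOS.
  M = 9(12.0) + 18(1.007825) + 34.968853 + 14.003074 + 15.994915 + 31.972071
    = 108.000000 + 18.140850 + 34.968853 + 14.003074 + 15.994915 + 31.972071 = 223.079763

223.0798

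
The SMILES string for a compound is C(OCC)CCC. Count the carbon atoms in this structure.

6

Atom tally by fragment:
  C2H5OCH2 → C:3 H:7 O:1
  CH2 → C:1 H:2
  CH2 → C:1 H:2
  CH3 → C:1 H:3
Element totals:
  C: 6
  H: 14
  O: 1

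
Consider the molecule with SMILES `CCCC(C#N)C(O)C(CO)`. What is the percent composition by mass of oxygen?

Atom tally by fragment:
  CH3 → C:1 H:3
  CH2 → C:1 H:2
  CH2 → C:1 H:2
  CH(CN) → C:2 H:1 N:1
  CH(OH) → C:1 H:2 O:1
  CH2CH2OH → C:2 H:5 O:1
Element totals:
  C: 8
  H: 15
  N: 1
  O: 2
Molecular formula: C8H15NO2.
Molar mass = 157.213 g/mol.
Mass from O: 2 × 15.999 = 31.998 g/mol.
%O = 31.998 / 157.213 × 100 = 20.35%.

20.35%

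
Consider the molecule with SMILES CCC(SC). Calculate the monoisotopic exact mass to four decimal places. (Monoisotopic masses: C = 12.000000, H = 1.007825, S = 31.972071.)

90.0503

Atom tally by fragment:
  CH3 → C:1 H:3
  CH2 → C:1 H:2
  CH2SCH3 → C:2 H:5 S:1
Element totals:
  C: 4
  H: 10
  S: 1
Molecular formula: C4H10S.
  M = 4(12.0) + 10(1.007825) + 31.972071
    = 48.000000 + 10.078250 + 31.972071 = 90.050321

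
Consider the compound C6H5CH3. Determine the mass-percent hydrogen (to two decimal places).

8.75%

Atom tally by fragment:
  benzene ring core → C:6 H:6
  (− 1 ring H displaced by substituents)
  + CH3 → C:1 H:3
Element totals:
  C: 7
  H: 8
Molecular formula: C7H8.
Molar mass = 92.141 g/mol.
Mass from H: 8 × 1.008 = 8.064 g/mol.
%H = 8.064 / 92.141 × 100 = 8.75%.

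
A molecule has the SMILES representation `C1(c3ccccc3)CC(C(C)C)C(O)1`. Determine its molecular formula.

C13H18O

Atom tally by fragment:
  cyclobutane ring core → C:4 H:8
  (− 3 ring H displaced by substituents)
  + C6H5 → C:6 H:5
  + CH(CH3)2 → C:3 H:7
  + OH → O:1 H:1
Element totals:
  C: 13
  H: 18
  O: 1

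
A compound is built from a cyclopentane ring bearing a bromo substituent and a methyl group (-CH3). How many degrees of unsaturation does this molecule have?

Atom tally by fragment:
  cyclopentane ring core → C:5 H:10
  (− 2 ring H displaced by substituents)
  + Br → Br:1
  + CH3 → C:1 H:3
Element totals:
  C: 6
  H: 11
  Br: 1
Molecular formula: C6H11Br.
DoU = (2C + 2 + N − H − X) / 2 = (2·6 + 2 + 0 − 11 − 1) / 2 = 1.

1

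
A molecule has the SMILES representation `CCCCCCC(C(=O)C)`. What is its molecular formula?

C9H18O

Atom tally by fragment:
  CH3 → C:1 H:3
  CH2 → C:1 H:2
  CH2 → C:1 H:2
  CH2 → C:1 H:2
  CH2 → C:1 H:2
  CH2 → C:1 H:2
  CH2COCH3 → C:3 H:5 O:1
Element totals:
  C: 9
  H: 18
  O: 1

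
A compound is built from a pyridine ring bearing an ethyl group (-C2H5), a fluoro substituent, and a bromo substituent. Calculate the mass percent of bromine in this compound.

39.16%

Atom tally by fragment:
  pyridine ring core → C:5 H:5 N:1
  (− 3 ring H displaced by substituents)
  + C2H5 → C:2 H:5
  + F → F:1
  + Br → Br:1
Element totals:
  C: 7
  H: 7
  Br: 1
  F: 1
  N: 1
Molecular formula: C7H7BrFN.
Molar mass = 204.042 g/mol.
Mass from Br: 1 × 79.904 = 79.904 g/mol.
%Br = 79.904 / 204.042 × 100 = 39.16%.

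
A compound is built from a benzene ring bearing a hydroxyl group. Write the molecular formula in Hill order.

Atom tally by fragment:
  benzene ring core → C:6 H:6
  (− 1 ring H displaced by substituents)
  + OH → O:1 H:1
Element totals:
  C: 6
  H: 6
  O: 1

C6H6O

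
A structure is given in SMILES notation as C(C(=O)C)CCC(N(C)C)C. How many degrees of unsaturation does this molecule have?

1

Atom tally by fragment:
  CH3COCH2 → C:3 H:5 O:1
  CH2 → C:1 H:2
  CH2 → C:1 H:2
  CH(N(CH3)2) → C:3 H:7 N:1
  CH3 → C:1 H:3
Element totals:
  C: 9
  H: 19
  N: 1
  O: 1
Molecular formula: C9H19NO.
DoU = (2C + 2 + N − H − X) / 2 = (2·9 + 2 + 1 − 19 − 0) / 2 = 1.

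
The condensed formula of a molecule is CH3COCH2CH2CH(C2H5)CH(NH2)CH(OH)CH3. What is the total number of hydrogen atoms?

21

Atom tally by fragment:
  CH3COCH2 → C:3 H:5 O:1
  CH2 → C:1 H:2
  CH(C2H5) → C:3 H:6
  CH(NH2) → C:1 H:3 N:1
  CH(OH) → C:1 H:2 O:1
  CH3 → C:1 H:3
Element totals:
  C: 10
  H: 21
  N: 1
  O: 2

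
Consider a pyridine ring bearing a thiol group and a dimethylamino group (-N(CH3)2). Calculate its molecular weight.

Atom tally by fragment:
  pyridine ring core → C:5 H:5 N:1
  (− 2 ring H displaced by substituents)
  + SH → S:1 H:1
  + N(CH3)2 → N:1 C:2 H:6
Element totals:
  C: 7
  H: 10
  N: 2
  S: 1
Molecular formula: C7H10N2S.
  M = 7(12.011) + 10(1.008) + 2(14.007) + 32.06
    = 84.077 + 10.080 + 28.014 + 32.060 = 154.231

154.23 g/mol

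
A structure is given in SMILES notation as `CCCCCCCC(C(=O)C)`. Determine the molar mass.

156.27 g/mol

Atom tally by fragment:
  CH3 → C:1 H:3
  CH2 → C:1 H:2
  CH2 → C:1 H:2
  CH2 → C:1 H:2
  CH2 → C:1 H:2
  CH2 → C:1 H:2
  CH2 → C:1 H:2
  CH2COCH3 → C:3 H:5 O:1
Element totals:
  C: 10
  H: 20
  O: 1
Molecular formula: C10H20O.
  M = 10(12.011) + 20(1.008) + 15.999
    = 120.110 + 20.160 + 15.999 = 156.269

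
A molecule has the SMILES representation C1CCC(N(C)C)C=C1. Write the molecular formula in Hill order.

C8H15N

Atom tally by fragment:
  cyclohexene ring core → C:6 H:10
  (− 1 ring H displaced by substituents)
  + N(CH3)2 → N:1 C:2 H:6
Element totals:
  C: 8
  H: 15
  N: 1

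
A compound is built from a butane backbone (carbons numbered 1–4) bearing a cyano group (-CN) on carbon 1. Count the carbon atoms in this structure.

Atom tally by fragment:
  NCCH2 → C:2 H:2 N:1
  CH2 → C:1 H:2
  CH2 → C:1 H:2
  CH3 → C:1 H:3
Element totals:
  C: 5
  H: 9
  N: 1

5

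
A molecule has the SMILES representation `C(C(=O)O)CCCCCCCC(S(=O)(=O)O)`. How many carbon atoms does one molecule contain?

Atom tally by fragment:
  HOOCCH2 → C:2 H:3 O:2
  CH2 → C:1 H:2
  CH2 → C:1 H:2
  CH2 → C:1 H:2
  CH2 → C:1 H:2
  CH2 → C:1 H:2
  CH2 → C:1 H:2
  CH2 → C:1 H:2
  CH2SO3H → C:1 H:3 S:1 O:3
Element totals:
  C: 10
  H: 20
  O: 5
  S: 1

10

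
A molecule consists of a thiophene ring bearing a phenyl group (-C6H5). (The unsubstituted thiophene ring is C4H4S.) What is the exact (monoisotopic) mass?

160.0347

Atom tally by fragment:
  thiophene ring core → C:4 H:4 S:1
  (− 1 ring H displaced by substituents)
  + C6H5 → C:6 H:5
Element totals:
  C: 10
  H: 8
  S: 1
Molecular formula: C10H8S.
  M = 10(12.0) + 8(1.007825) + 31.972071
    = 120.000000 + 8.062600 + 31.972071 = 160.034671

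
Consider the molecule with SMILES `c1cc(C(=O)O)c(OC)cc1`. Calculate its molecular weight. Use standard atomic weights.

152.15 g/mol

Atom tally by fragment:
  benzene ring core → C:6 H:6
  (− 2 ring H displaced by substituents)
  + COOH → C:1 H:1 O:2
  + OCH3 → C:1 H:3 O:1
Element totals:
  C: 8
  H: 8
  O: 3
Molecular formula: C8H8O3.
  M = 8(12.011) + 8(1.008) + 3(15.999)
    = 96.088 + 8.064 + 47.997 = 152.149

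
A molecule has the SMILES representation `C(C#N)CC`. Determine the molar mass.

Atom tally by fragment:
  NCCH2 → C:2 H:2 N:1
  CH2 → C:1 H:2
  CH3 → C:1 H:3
Element totals:
  C: 4
  H: 7
  N: 1
Molecular formula: C4H7N.
  M = 4(12.011) + 7(1.008) + 14.007
    = 48.044 + 7.056 + 14.007 = 69.107

69.11 g/mol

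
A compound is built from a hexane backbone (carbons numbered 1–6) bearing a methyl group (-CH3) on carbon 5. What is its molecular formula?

Atom tally by fragment:
  CH3 → C:1 H:3
  CH2 → C:1 H:2
  CH2 → C:1 H:2
  CH2 → C:1 H:2
  CH(CH3) → C:2 H:4
  CH3 → C:1 H:3
Element totals:
  C: 7
  H: 16

C7H16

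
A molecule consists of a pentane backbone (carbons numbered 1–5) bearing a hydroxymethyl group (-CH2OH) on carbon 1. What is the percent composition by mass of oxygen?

15.66%

Atom tally by fragment:
  HOCH2CH2 → C:2 H:5 O:1
  CH2 → C:1 H:2
  CH2 → C:1 H:2
  CH2 → C:1 H:2
  CH3 → C:1 H:3
Element totals:
  C: 6
  H: 14
  O: 1
Molecular formula: C6H14O.
Molar mass = 102.177 g/mol.
Mass from O: 1 × 15.999 = 15.999 g/mol.
%O = 15.999 / 102.177 × 100 = 15.66%.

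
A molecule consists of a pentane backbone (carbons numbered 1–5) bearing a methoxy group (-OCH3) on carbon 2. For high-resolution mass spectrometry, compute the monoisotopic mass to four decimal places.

Atom tally by fragment:
  CH3 → C:1 H:3
  CH(OCH3) → C:2 H:4 O:1
  CH2 → C:1 H:2
  CH2 → C:1 H:2
  CH3 → C:1 H:3
Element totals:
  C: 6
  H: 14
  O: 1
Molecular formula: C6H14O.
  M = 6(12.0) + 14(1.007825) + 15.994915
    = 72.000000 + 14.109550 + 15.994915 = 102.104465

102.1045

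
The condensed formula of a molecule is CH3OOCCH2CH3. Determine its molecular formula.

Element totals:
  C: 4
  H: 8
  O: 2

C4H8O2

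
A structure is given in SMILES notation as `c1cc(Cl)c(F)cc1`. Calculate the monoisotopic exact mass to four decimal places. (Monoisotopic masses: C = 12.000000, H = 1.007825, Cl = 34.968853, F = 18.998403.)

Atom tally by fragment:
  benzene ring core → C:6 H:6
  (− 2 ring H displaced by substituents)
  + Cl → Cl:1
  + F → F:1
Element totals:
  C: 6
  H: 4
  Cl: 1
  F: 1
Molecular formula: C6H4ClF.
  M = 6(12.0) + 4(1.007825) + 34.968853 + 18.998403
    = 72.000000 + 4.031300 + 34.968853 + 18.998403 = 129.998556

129.9986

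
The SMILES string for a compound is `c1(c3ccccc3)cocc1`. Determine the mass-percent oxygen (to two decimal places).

11.10%

Atom tally by fragment:
  furan ring core → C:4 H:4 O:1
  (− 1 ring H displaced by substituents)
  + C6H5 → C:6 H:5
Element totals:
  C: 10
  H: 8
  O: 1
Molecular formula: C10H8O.
Molar mass = 144.173 g/mol.
Mass from O: 1 × 15.999 = 15.999 g/mol.
%O = 15.999 / 144.173 × 100 = 11.10%.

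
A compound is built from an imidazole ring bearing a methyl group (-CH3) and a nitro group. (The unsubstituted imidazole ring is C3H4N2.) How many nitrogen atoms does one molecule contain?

3

Atom tally by fragment:
  imidazole ring core → C:3 H:4 N:2
  (− 2 ring H displaced by substituents)
  + CH3 → C:1 H:3
  + NO2 → N:1 O:2
Element totals:
  C: 4
  H: 5
  N: 3
  O: 2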